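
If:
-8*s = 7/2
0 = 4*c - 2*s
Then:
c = -7/32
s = -7/16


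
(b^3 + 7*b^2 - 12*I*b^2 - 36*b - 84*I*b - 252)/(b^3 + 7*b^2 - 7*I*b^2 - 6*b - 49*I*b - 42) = (b - 6*I)/(b - I)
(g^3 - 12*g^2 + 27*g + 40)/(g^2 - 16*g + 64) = (g^2 - 4*g - 5)/(g - 8)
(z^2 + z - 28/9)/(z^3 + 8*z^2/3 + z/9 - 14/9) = (3*z - 4)/(3*z^2 + z - 2)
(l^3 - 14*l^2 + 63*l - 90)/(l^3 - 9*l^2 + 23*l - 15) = (l - 6)/(l - 1)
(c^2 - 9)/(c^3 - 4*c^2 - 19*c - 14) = (9 - c^2)/(-c^3 + 4*c^2 + 19*c + 14)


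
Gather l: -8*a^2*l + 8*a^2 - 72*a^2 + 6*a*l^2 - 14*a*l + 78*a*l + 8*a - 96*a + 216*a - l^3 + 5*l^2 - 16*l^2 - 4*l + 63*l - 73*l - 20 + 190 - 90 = -64*a^2 + 128*a - l^3 + l^2*(6*a - 11) + l*(-8*a^2 + 64*a - 14) + 80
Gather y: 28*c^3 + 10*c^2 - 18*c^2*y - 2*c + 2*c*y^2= 28*c^3 - 18*c^2*y + 10*c^2 + 2*c*y^2 - 2*c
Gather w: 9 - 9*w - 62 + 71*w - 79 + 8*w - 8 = 70*w - 140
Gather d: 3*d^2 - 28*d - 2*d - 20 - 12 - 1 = 3*d^2 - 30*d - 33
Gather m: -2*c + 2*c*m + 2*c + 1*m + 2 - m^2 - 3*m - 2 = -m^2 + m*(2*c - 2)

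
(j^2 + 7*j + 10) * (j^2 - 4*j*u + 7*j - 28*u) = j^4 - 4*j^3*u + 14*j^3 - 56*j^2*u + 59*j^2 - 236*j*u + 70*j - 280*u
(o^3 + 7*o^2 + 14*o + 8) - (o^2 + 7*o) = o^3 + 6*o^2 + 7*o + 8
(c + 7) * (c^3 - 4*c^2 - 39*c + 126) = c^4 + 3*c^3 - 67*c^2 - 147*c + 882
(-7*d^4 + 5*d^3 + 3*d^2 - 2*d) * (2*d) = -14*d^5 + 10*d^4 + 6*d^3 - 4*d^2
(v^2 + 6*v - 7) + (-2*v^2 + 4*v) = -v^2 + 10*v - 7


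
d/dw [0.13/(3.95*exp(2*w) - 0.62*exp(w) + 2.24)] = (0.0806 - 1.027*exp(w))*exp(w)/(3.95*exp(2*w) - 0.62*exp(w) + 2.24)^2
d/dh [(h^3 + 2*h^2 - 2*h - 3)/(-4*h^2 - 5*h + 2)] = (-4*h^4 - 10*h^3 - 12*h^2 - 16*h - 19)/(16*h^4 + 40*h^3 + 9*h^2 - 20*h + 4)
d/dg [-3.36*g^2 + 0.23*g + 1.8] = 0.23 - 6.72*g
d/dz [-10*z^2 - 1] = -20*z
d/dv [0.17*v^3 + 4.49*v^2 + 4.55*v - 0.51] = 0.51*v^2 + 8.98*v + 4.55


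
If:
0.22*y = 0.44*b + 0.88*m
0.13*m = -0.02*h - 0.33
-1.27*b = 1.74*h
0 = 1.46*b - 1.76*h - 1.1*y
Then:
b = -221.08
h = 161.36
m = -27.36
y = -551.61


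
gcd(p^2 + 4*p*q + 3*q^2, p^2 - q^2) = p + q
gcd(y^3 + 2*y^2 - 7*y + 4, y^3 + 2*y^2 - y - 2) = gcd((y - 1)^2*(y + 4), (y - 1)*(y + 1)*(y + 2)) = y - 1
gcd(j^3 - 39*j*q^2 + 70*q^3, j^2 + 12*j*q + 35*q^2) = j + 7*q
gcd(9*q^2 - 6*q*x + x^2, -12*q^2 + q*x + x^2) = -3*q + x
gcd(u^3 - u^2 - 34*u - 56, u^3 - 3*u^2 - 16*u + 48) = u + 4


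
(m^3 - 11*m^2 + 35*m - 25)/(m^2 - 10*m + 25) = m - 1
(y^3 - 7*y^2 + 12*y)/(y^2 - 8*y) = (y^2 - 7*y + 12)/(y - 8)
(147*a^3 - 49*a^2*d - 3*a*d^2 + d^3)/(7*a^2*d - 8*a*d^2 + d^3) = (21*a^2 - 4*a*d - d^2)/(d*(a - d))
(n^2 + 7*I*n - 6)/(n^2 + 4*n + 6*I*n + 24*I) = (n + I)/(n + 4)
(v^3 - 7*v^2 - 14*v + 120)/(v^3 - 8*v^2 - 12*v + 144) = (v - 5)/(v - 6)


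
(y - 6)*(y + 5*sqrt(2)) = y^2 - 6*y + 5*sqrt(2)*y - 30*sqrt(2)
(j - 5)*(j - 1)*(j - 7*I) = j^3 - 6*j^2 - 7*I*j^2 + 5*j + 42*I*j - 35*I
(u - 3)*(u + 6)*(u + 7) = u^3 + 10*u^2 + 3*u - 126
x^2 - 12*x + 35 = (x - 7)*(x - 5)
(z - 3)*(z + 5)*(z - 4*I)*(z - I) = z^4 + 2*z^3 - 5*I*z^3 - 19*z^2 - 10*I*z^2 - 8*z + 75*I*z + 60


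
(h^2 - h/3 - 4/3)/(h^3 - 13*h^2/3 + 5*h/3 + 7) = (3*h - 4)/(3*h^2 - 16*h + 21)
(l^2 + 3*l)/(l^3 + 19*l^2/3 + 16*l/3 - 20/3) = 3*l*(l + 3)/(3*l^3 + 19*l^2 + 16*l - 20)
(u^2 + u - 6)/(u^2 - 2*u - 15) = (u - 2)/(u - 5)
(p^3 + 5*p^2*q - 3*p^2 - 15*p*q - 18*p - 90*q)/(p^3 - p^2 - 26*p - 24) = (p^2 + 5*p*q + 3*p + 15*q)/(p^2 + 5*p + 4)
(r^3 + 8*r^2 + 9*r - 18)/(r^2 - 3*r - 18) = (r^2 + 5*r - 6)/(r - 6)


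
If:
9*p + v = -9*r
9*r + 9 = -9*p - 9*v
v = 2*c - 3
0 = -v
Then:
No Solution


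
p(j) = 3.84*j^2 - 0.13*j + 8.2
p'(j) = 7.68*j - 0.13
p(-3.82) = 64.73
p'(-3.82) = -29.47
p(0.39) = 8.73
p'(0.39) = 2.87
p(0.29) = 8.49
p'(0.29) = 2.10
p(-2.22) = 27.41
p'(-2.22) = -17.18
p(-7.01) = 197.81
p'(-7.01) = -53.97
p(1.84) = 20.96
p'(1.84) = 14.00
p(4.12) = 72.85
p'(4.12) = 31.51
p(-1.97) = 23.36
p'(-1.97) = -15.26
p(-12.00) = 562.72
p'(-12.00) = -92.29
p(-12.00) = 562.72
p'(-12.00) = -92.29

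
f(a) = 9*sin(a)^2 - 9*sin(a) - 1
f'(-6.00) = -3.81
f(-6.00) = -2.81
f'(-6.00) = -3.81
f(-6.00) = -2.81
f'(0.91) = 3.20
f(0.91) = -2.50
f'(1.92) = -2.71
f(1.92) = -1.51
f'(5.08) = -9.27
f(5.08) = 15.24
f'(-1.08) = -11.72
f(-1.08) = 13.94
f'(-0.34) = -14.14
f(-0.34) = 3.00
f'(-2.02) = 10.95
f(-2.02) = 14.41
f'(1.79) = -1.86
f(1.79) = -1.21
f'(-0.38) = -14.56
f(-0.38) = 3.58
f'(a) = 18*sin(a)*cos(a) - 9*cos(a)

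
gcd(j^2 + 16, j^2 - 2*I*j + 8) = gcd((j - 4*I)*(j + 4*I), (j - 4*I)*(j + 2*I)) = j - 4*I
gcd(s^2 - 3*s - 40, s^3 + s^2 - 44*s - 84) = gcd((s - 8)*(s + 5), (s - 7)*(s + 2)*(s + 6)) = 1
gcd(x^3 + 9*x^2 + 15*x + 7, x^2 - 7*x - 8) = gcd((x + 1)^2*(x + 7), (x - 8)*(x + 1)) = x + 1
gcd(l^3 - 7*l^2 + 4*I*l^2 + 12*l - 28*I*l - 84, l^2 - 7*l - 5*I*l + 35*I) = l - 7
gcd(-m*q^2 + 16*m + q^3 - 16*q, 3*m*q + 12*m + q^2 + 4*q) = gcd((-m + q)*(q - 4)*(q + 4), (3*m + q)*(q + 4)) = q + 4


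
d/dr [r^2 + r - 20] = 2*r + 1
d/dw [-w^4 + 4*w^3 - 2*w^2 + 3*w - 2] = -4*w^3 + 12*w^2 - 4*w + 3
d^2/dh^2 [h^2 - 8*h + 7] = 2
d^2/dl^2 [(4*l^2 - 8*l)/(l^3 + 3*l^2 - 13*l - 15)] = 8*(l^6 - 6*l^5 + 21*l^4 + 100*l^3 - 45*l^2 - 270*l + 615)/(l^9 + 9*l^8 - 12*l^7 - 252*l^6 - 114*l^5 + 2286*l^4 + 1988*l^3 - 5580*l^2 - 8775*l - 3375)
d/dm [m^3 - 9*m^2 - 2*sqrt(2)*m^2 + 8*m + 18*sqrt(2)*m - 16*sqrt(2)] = 3*m^2 - 18*m - 4*sqrt(2)*m + 8 + 18*sqrt(2)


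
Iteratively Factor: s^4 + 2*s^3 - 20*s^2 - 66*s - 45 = (s + 1)*(s^3 + s^2 - 21*s - 45) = (s + 1)*(s + 3)*(s^2 - 2*s - 15) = (s - 5)*(s + 1)*(s + 3)*(s + 3)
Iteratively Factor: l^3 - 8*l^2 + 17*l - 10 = (l - 5)*(l^2 - 3*l + 2) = (l - 5)*(l - 2)*(l - 1)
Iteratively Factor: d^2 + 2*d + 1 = (d + 1)*(d + 1)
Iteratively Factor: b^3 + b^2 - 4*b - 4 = (b + 2)*(b^2 - b - 2) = (b - 2)*(b + 2)*(b + 1)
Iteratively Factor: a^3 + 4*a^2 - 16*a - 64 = (a - 4)*(a^2 + 8*a + 16) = (a - 4)*(a + 4)*(a + 4)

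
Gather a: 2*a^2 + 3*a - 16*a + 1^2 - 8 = 2*a^2 - 13*a - 7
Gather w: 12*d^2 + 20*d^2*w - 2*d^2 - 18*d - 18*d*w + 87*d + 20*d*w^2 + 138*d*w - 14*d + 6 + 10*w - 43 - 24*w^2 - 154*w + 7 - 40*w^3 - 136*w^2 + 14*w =10*d^2 + 55*d - 40*w^3 + w^2*(20*d - 160) + w*(20*d^2 + 120*d - 130) - 30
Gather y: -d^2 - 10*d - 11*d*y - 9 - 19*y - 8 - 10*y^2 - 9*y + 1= -d^2 - 10*d - 10*y^2 + y*(-11*d - 28) - 16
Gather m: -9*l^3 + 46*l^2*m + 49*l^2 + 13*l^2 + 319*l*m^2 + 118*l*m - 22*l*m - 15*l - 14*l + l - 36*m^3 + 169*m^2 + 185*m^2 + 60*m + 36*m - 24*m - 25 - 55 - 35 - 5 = -9*l^3 + 62*l^2 - 28*l - 36*m^3 + m^2*(319*l + 354) + m*(46*l^2 + 96*l + 72) - 120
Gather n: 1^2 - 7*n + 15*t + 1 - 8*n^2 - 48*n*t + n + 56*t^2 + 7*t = -8*n^2 + n*(-48*t - 6) + 56*t^2 + 22*t + 2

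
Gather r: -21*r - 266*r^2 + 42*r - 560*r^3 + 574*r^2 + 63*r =-560*r^3 + 308*r^2 + 84*r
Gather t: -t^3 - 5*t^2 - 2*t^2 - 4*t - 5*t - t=-t^3 - 7*t^2 - 10*t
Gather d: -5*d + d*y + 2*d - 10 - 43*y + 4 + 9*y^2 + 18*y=d*(y - 3) + 9*y^2 - 25*y - 6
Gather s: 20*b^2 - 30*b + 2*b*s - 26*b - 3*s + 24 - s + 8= 20*b^2 - 56*b + s*(2*b - 4) + 32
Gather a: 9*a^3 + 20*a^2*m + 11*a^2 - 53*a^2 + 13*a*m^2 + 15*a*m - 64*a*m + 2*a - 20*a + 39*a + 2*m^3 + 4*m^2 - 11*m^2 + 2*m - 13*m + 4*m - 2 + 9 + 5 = 9*a^3 + a^2*(20*m - 42) + a*(13*m^2 - 49*m + 21) + 2*m^3 - 7*m^2 - 7*m + 12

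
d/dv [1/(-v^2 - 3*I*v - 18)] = (2*v + 3*I)/(v^2 + 3*I*v + 18)^2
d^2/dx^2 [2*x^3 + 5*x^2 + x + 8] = 12*x + 10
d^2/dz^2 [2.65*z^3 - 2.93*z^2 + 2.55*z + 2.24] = 15.9*z - 5.86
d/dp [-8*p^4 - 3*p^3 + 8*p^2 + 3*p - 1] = -32*p^3 - 9*p^2 + 16*p + 3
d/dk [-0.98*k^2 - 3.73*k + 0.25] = -1.96*k - 3.73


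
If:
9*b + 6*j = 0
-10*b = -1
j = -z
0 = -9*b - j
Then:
No Solution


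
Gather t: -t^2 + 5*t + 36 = -t^2 + 5*t + 36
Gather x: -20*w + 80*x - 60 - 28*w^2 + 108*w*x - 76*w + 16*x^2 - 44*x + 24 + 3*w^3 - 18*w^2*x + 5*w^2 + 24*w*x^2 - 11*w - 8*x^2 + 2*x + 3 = 3*w^3 - 23*w^2 - 107*w + x^2*(24*w + 8) + x*(-18*w^2 + 108*w + 38) - 33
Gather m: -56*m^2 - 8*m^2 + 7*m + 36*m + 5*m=-64*m^2 + 48*m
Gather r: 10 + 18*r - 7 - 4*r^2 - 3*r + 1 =-4*r^2 + 15*r + 4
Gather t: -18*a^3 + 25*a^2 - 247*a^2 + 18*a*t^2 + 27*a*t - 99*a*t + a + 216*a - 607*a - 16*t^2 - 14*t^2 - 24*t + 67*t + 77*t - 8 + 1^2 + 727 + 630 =-18*a^3 - 222*a^2 - 390*a + t^2*(18*a - 30) + t*(120 - 72*a) + 1350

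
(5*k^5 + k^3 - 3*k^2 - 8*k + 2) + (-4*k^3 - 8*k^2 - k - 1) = 5*k^5 - 3*k^3 - 11*k^2 - 9*k + 1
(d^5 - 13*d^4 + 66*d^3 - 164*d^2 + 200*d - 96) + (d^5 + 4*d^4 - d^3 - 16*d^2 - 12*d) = 2*d^5 - 9*d^4 + 65*d^3 - 180*d^2 + 188*d - 96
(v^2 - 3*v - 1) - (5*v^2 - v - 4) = -4*v^2 - 2*v + 3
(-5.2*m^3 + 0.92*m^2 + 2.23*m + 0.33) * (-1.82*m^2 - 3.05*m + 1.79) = 9.464*m^5 + 14.1856*m^4 - 16.1726*m^3 - 5.7553*m^2 + 2.9852*m + 0.5907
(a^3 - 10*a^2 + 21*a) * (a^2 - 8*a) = a^5 - 18*a^4 + 101*a^3 - 168*a^2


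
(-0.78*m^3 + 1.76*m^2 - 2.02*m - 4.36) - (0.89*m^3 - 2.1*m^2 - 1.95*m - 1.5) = -1.67*m^3 + 3.86*m^2 - 0.0700000000000001*m - 2.86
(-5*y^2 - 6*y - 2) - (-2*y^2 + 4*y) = -3*y^2 - 10*y - 2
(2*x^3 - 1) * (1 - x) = -2*x^4 + 2*x^3 + x - 1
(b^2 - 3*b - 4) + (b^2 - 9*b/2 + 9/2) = 2*b^2 - 15*b/2 + 1/2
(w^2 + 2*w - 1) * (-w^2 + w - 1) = -w^4 - w^3 + 2*w^2 - 3*w + 1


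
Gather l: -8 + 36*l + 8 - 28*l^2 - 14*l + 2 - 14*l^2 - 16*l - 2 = -42*l^2 + 6*l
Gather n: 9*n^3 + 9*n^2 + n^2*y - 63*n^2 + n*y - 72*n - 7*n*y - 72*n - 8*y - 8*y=9*n^3 + n^2*(y - 54) + n*(-6*y - 144) - 16*y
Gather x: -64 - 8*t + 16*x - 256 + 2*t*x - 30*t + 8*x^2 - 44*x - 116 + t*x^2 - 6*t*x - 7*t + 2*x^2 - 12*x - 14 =-45*t + x^2*(t + 10) + x*(-4*t - 40) - 450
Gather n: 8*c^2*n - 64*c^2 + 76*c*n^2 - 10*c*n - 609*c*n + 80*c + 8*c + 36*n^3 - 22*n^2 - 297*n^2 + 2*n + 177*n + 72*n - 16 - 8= -64*c^2 + 88*c + 36*n^3 + n^2*(76*c - 319) + n*(8*c^2 - 619*c + 251) - 24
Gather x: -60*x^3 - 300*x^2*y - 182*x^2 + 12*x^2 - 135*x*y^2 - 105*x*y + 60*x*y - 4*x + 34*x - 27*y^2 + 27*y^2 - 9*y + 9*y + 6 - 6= -60*x^3 + x^2*(-300*y - 170) + x*(-135*y^2 - 45*y + 30)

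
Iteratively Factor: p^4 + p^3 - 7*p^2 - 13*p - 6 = (p + 1)*(p^3 - 7*p - 6) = (p + 1)*(p + 2)*(p^2 - 2*p - 3) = (p - 3)*(p + 1)*(p + 2)*(p + 1)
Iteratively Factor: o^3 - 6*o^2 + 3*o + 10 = (o - 5)*(o^2 - o - 2) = (o - 5)*(o - 2)*(o + 1)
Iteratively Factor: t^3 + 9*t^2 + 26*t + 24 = (t + 2)*(t^2 + 7*t + 12) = (t + 2)*(t + 4)*(t + 3)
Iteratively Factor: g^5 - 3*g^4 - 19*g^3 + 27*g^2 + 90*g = (g)*(g^4 - 3*g^3 - 19*g^2 + 27*g + 90) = g*(g - 5)*(g^3 + 2*g^2 - 9*g - 18) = g*(g - 5)*(g - 3)*(g^2 + 5*g + 6) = g*(g - 5)*(g - 3)*(g + 3)*(g + 2)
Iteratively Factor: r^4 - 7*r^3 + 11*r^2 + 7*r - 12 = (r - 1)*(r^3 - 6*r^2 + 5*r + 12) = (r - 1)*(r + 1)*(r^2 - 7*r + 12) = (r - 3)*(r - 1)*(r + 1)*(r - 4)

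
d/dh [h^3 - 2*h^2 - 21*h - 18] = 3*h^2 - 4*h - 21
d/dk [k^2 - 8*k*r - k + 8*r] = 2*k - 8*r - 1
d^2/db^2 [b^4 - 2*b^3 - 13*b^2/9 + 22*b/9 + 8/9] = 12*b^2 - 12*b - 26/9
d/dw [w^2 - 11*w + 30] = 2*w - 11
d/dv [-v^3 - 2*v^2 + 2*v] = -3*v^2 - 4*v + 2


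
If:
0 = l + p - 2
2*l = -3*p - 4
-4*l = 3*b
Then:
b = -40/3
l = 10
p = -8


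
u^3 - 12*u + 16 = (u - 2)^2*(u + 4)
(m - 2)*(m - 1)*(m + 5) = m^3 + 2*m^2 - 13*m + 10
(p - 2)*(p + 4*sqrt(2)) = p^2 - 2*p + 4*sqrt(2)*p - 8*sqrt(2)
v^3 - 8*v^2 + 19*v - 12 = (v - 4)*(v - 3)*(v - 1)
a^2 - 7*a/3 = a*(a - 7/3)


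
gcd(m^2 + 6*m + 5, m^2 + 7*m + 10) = m + 5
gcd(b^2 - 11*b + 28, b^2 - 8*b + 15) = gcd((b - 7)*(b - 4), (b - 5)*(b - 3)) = 1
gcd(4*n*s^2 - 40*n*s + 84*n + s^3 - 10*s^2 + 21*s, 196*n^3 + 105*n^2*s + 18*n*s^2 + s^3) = 4*n + s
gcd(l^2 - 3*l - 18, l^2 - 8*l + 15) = 1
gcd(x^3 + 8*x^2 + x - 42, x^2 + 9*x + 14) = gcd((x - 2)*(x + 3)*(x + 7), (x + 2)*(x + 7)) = x + 7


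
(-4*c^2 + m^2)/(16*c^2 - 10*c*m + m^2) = (-2*c - m)/(8*c - m)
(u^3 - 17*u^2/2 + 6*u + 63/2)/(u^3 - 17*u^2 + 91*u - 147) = (u + 3/2)/(u - 7)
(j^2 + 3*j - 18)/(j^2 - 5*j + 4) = (j^2 + 3*j - 18)/(j^2 - 5*j + 4)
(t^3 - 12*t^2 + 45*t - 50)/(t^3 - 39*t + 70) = (t - 5)/(t + 7)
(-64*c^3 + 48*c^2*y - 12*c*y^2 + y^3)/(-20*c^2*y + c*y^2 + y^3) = (16*c^2 - 8*c*y + y^2)/(y*(5*c + y))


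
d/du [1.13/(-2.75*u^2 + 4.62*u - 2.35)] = (6.215*u - 5.2206)/(2.75*u^2 - 4.62*u + 2.35)^2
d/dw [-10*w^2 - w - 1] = -20*w - 1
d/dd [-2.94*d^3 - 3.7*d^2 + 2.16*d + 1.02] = -8.82*d^2 - 7.4*d + 2.16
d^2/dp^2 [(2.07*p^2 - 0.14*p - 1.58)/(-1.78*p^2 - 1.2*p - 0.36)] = (-7.105427357601e-15*p^4 + 9.730192*p^3 + 37.995168*p^2 + 19.711008*p + 1.867968)/(5.639752*p^6 + 11.40624*p^5 + 11.111472*p^4 + 6.34176*p^3 + 2.247264*p^2 + 0.46656*p + 0.046656)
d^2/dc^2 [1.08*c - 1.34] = 0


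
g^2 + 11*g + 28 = (g + 4)*(g + 7)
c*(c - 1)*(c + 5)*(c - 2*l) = c^4 - 2*c^3*l + 4*c^3 - 8*c^2*l - 5*c^2 + 10*c*l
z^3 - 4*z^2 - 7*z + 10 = (z - 5)*(z - 1)*(z + 2)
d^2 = d^2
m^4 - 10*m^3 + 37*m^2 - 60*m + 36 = (m - 3)^2*(m - 2)^2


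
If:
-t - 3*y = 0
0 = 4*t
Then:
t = 0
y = 0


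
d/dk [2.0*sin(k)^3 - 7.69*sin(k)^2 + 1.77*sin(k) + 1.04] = (6.0*sin(k)^2 - 15.38*sin(k) + 1.77)*cos(k)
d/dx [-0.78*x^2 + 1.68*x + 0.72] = 1.68 - 1.56*x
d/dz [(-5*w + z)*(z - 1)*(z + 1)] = -10*w*z + 3*z^2 - 1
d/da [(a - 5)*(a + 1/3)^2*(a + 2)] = 4*a^3 - 7*a^2 - 214*a/9 - 7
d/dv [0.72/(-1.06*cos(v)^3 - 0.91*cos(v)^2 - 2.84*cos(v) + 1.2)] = (2.2896*sin(v)^2 - 1.3104*cos(v) - 4.3344)*sin(v)/(1.06*cos(v)^3 + 0.91*cos(v)^2 + 2.84*cos(v) - 1.2)^2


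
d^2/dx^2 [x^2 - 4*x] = 2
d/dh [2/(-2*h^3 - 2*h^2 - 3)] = 4*h*(3*h + 2)/(2*h^3 + 2*h^2 + 3)^2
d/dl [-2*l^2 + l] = 1 - 4*l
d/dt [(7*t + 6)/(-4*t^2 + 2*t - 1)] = (28*t^2 + 48*t - 19)/(16*t^4 - 16*t^3 + 12*t^2 - 4*t + 1)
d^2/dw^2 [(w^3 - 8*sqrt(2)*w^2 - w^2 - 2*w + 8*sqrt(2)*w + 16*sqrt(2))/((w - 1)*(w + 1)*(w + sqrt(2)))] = 2*(-9*sqrt(2)*w^3 - w^3 + 51*sqrt(2)*w^2 - 54*sqrt(2)*w + 48*w - 18 + 34*sqrt(2))/(w^6 - 3*w^5 + 3*sqrt(2)*w^5 - 9*sqrt(2)*w^4 + 9*w^4 - 19*w^3 + 11*sqrt(2)*w^3 - 9*sqrt(2)*w^2 + 18*w^2 - 6*w + 6*sqrt(2)*w - 2*sqrt(2))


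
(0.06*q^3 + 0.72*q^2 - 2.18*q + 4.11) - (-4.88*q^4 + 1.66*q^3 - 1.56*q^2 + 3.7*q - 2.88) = 4.88*q^4 - 1.6*q^3 + 2.28*q^2 - 5.88*q + 6.99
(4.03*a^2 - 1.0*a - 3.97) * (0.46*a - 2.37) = 1.8538*a^3 - 10.0111*a^2 + 0.5438*a + 9.4089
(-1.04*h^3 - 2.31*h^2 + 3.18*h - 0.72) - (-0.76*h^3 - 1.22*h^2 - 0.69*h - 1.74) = -0.28*h^3 - 1.09*h^2 + 3.87*h + 1.02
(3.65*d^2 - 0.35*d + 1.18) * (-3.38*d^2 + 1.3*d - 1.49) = -12.337*d^4 + 5.928*d^3 - 9.8819*d^2 + 2.0555*d - 1.7582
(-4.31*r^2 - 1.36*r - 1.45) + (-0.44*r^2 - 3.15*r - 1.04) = -4.75*r^2 - 4.51*r - 2.49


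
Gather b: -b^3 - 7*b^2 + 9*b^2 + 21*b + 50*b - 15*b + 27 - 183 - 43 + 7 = -b^3 + 2*b^2 + 56*b - 192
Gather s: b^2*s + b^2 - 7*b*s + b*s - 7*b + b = b^2 - 6*b + s*(b^2 - 6*b)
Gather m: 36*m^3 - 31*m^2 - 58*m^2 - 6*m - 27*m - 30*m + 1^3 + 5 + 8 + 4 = 36*m^3 - 89*m^2 - 63*m + 18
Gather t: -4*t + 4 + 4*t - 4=0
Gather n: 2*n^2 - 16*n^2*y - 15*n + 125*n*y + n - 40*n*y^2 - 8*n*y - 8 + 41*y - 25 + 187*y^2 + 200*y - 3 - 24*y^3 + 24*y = n^2*(2 - 16*y) + n*(-40*y^2 + 117*y - 14) - 24*y^3 + 187*y^2 + 265*y - 36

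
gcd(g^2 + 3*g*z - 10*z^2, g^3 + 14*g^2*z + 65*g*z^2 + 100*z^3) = g + 5*z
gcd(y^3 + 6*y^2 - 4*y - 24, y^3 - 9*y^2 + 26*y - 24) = y - 2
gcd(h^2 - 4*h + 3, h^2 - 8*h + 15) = h - 3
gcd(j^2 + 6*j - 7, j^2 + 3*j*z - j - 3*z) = j - 1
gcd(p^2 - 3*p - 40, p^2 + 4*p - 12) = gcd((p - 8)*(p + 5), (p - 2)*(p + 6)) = 1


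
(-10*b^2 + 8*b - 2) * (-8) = 80*b^2 - 64*b + 16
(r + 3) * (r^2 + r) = r^3 + 4*r^2 + 3*r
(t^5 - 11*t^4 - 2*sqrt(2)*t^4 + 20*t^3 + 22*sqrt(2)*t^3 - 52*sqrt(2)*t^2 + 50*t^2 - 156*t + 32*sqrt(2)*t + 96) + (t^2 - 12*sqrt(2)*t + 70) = t^5 - 11*t^4 - 2*sqrt(2)*t^4 + 20*t^3 + 22*sqrt(2)*t^3 - 52*sqrt(2)*t^2 + 51*t^2 - 156*t + 20*sqrt(2)*t + 166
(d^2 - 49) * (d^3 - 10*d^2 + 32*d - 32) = d^5 - 10*d^4 - 17*d^3 + 458*d^2 - 1568*d + 1568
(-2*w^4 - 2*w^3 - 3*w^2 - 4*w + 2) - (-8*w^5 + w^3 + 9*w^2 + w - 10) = 8*w^5 - 2*w^4 - 3*w^3 - 12*w^2 - 5*w + 12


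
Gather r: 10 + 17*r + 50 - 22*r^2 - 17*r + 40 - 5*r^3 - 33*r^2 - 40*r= -5*r^3 - 55*r^2 - 40*r + 100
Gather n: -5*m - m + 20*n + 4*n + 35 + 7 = -6*m + 24*n + 42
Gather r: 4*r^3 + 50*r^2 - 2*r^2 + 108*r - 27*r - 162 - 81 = 4*r^3 + 48*r^2 + 81*r - 243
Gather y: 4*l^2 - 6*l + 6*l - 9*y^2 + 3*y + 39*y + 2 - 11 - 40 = 4*l^2 - 9*y^2 + 42*y - 49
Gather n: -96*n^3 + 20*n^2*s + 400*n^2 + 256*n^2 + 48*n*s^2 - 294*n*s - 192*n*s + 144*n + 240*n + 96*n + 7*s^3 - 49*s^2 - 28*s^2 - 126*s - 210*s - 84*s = -96*n^3 + n^2*(20*s + 656) + n*(48*s^2 - 486*s + 480) + 7*s^3 - 77*s^2 - 420*s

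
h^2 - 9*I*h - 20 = (h - 5*I)*(h - 4*I)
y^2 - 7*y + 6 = (y - 6)*(y - 1)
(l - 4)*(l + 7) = l^2 + 3*l - 28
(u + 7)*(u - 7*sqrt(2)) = u^2 - 7*sqrt(2)*u + 7*u - 49*sqrt(2)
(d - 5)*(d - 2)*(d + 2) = d^3 - 5*d^2 - 4*d + 20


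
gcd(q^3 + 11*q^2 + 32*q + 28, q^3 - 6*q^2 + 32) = q + 2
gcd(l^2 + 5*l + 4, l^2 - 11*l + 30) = 1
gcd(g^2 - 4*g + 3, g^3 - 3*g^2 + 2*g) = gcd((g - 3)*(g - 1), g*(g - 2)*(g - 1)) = g - 1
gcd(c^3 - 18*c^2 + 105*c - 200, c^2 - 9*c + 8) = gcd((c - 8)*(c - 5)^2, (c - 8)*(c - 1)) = c - 8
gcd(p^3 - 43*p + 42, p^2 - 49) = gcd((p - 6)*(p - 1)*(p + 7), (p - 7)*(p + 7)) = p + 7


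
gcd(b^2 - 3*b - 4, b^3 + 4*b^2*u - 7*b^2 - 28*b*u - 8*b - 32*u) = b + 1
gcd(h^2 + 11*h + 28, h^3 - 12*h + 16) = h + 4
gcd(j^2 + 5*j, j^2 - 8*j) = j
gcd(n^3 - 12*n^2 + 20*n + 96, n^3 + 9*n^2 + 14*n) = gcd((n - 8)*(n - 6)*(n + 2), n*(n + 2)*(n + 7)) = n + 2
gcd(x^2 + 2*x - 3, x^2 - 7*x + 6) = x - 1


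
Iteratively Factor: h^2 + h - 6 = (h - 2)*(h + 3)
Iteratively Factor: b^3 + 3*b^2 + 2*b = (b + 2)*(b^2 + b) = b*(b + 2)*(b + 1)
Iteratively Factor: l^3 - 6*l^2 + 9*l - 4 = (l - 1)*(l^2 - 5*l + 4) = (l - 4)*(l - 1)*(l - 1)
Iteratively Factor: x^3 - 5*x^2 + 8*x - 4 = (x - 2)*(x^2 - 3*x + 2) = (x - 2)^2*(x - 1)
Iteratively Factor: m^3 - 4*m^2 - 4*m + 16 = (m - 4)*(m^2 - 4) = (m - 4)*(m + 2)*(m - 2)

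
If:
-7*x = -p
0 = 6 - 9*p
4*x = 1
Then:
No Solution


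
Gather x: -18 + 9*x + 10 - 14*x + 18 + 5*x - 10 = 0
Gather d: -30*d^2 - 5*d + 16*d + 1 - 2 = -30*d^2 + 11*d - 1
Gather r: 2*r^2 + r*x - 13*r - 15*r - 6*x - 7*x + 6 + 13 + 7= 2*r^2 + r*(x - 28) - 13*x + 26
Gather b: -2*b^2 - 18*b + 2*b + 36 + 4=-2*b^2 - 16*b + 40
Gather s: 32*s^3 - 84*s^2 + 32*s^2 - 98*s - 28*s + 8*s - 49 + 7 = 32*s^3 - 52*s^2 - 118*s - 42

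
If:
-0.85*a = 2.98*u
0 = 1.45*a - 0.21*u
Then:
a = 0.00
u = 0.00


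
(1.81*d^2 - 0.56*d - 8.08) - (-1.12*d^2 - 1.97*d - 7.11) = 2.93*d^2 + 1.41*d - 0.97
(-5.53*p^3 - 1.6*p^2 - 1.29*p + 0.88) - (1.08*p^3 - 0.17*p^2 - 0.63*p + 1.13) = -6.61*p^3 - 1.43*p^2 - 0.66*p - 0.25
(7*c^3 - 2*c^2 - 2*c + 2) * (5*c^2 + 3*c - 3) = 35*c^5 + 11*c^4 - 37*c^3 + 10*c^2 + 12*c - 6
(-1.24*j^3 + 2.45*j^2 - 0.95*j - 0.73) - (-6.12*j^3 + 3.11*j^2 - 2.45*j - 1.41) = 4.88*j^3 - 0.66*j^2 + 1.5*j + 0.68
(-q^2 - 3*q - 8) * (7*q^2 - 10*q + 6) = -7*q^4 - 11*q^3 - 32*q^2 + 62*q - 48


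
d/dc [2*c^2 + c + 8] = 4*c + 1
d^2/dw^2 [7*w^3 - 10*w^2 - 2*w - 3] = 42*w - 20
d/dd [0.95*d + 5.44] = 0.950000000000000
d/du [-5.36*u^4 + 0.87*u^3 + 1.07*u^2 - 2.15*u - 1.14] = -21.44*u^3 + 2.61*u^2 + 2.14*u - 2.15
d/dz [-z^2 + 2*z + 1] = 2 - 2*z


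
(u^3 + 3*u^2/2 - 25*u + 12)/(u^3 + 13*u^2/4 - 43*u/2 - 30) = 2*(2*u - 1)/(4*u + 5)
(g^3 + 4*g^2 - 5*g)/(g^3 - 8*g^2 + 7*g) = (g + 5)/(g - 7)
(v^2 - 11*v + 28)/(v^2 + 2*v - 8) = (v^2 - 11*v + 28)/(v^2 + 2*v - 8)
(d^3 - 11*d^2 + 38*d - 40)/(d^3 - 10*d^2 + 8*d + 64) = (d^2 - 7*d + 10)/(d^2 - 6*d - 16)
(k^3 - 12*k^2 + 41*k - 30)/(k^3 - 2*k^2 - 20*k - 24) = (k^2 - 6*k + 5)/(k^2 + 4*k + 4)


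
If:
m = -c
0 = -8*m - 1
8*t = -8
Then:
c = 1/8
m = -1/8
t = -1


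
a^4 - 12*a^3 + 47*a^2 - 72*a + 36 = (a - 6)*(a - 3)*(a - 2)*(a - 1)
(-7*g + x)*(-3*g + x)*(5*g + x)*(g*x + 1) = 105*g^4*x - 29*g^3*x^2 + 105*g^3 - 5*g^2*x^3 - 29*g^2*x + g*x^4 - 5*g*x^2 + x^3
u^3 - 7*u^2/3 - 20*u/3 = u*(u - 4)*(u + 5/3)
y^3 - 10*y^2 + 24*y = y*(y - 6)*(y - 4)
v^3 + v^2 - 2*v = v*(v - 1)*(v + 2)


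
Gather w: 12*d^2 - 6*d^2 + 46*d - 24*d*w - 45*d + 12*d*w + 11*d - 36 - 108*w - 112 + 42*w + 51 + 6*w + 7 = 6*d^2 + 12*d + w*(-12*d - 60) - 90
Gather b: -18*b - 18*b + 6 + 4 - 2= 8 - 36*b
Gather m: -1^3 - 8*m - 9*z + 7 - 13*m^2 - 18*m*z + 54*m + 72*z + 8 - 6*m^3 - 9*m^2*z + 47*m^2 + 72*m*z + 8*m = -6*m^3 + m^2*(34 - 9*z) + m*(54*z + 54) + 63*z + 14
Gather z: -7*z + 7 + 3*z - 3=4 - 4*z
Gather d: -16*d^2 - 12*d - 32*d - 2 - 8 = -16*d^2 - 44*d - 10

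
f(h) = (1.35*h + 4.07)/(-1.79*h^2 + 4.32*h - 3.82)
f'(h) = (1.35*h + 4.07)*(3.58*h - 4.32)/(-1.79*h^2 + 4.32*h - 3.82)^2 + 1.35/(-1.79*h^2 + 4.32*h - 3.82) = (2.4165*h^2 + 14.5706*h - 22.7394)/(3.2041*h^4 - 15.4656*h^3 + 32.338*h^2 - 33.0048*h + 14.5924)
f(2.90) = -1.26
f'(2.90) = 0.99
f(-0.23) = -0.77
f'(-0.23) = -1.08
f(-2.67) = -0.02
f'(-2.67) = -0.06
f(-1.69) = -0.11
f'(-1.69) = -0.15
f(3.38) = -0.89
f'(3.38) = 0.58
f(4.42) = -0.51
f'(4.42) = 0.23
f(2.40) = -1.94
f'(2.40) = 1.85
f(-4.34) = 0.03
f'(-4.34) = -0.01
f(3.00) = -1.16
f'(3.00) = 0.88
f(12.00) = -0.10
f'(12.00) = 0.01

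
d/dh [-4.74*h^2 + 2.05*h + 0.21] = 2.05 - 9.48*h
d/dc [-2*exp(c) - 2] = -2*exp(c)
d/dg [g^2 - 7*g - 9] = 2*g - 7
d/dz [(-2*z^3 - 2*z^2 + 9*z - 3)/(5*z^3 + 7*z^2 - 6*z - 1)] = (-4*z^4 - 66*z^3 + 46*z - 27)/(25*z^6 + 70*z^5 - 11*z^4 - 94*z^3 + 22*z^2 + 12*z + 1)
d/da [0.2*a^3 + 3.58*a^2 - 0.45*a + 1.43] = 0.6*a^2 + 7.16*a - 0.45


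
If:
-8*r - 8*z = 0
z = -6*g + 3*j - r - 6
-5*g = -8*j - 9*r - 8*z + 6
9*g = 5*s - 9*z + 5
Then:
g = z/11 - 10/11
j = 2*z/11 + 2/11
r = -z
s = 108*z/55 - 29/11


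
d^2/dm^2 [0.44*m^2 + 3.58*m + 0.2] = 0.880000000000000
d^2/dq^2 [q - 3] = 0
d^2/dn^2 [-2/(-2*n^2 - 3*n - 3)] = 4*(-4*n^2 - 6*n + (4*n + 3)^2 - 6)/(2*n^2 + 3*n + 3)^3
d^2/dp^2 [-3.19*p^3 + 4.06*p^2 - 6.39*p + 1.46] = 8.12 - 19.14*p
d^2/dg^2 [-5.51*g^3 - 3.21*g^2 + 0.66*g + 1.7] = -33.06*g - 6.42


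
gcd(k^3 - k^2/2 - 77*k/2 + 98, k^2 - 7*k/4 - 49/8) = k - 7/2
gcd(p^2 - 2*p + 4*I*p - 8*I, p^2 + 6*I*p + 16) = 1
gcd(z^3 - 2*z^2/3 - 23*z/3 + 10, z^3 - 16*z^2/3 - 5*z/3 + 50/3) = z - 2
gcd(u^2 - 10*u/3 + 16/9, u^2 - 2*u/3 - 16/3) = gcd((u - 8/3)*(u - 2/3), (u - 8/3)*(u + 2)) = u - 8/3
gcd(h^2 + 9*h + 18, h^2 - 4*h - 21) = h + 3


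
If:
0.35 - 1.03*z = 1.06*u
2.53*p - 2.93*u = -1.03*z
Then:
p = 0.382392422999478 - 1.53244089790439*z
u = 0.330188679245283 - 0.971698113207547*z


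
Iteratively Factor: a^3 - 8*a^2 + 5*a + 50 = (a - 5)*(a^2 - 3*a - 10) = (a - 5)*(a + 2)*(a - 5)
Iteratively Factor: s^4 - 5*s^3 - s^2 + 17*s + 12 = (s - 3)*(s^3 - 2*s^2 - 7*s - 4) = (s - 3)*(s + 1)*(s^2 - 3*s - 4) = (s - 3)*(s + 1)^2*(s - 4)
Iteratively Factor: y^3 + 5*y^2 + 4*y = (y + 4)*(y^2 + y) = y*(y + 4)*(y + 1)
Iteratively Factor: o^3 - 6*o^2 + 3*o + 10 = (o - 2)*(o^2 - 4*o - 5) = (o - 5)*(o - 2)*(o + 1)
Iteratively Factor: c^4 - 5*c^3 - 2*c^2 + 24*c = (c + 2)*(c^3 - 7*c^2 + 12*c) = c*(c + 2)*(c^2 - 7*c + 12) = c*(c - 4)*(c + 2)*(c - 3)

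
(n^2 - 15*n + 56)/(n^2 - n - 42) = (n - 8)/(n + 6)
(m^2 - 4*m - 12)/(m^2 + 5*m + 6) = (m - 6)/(m + 3)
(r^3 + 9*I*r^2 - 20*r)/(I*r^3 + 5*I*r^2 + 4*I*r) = (-I*r^2 + 9*r + 20*I)/(r^2 + 5*r + 4)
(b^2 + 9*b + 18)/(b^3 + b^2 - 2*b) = (b^2 + 9*b + 18)/(b*(b^2 + b - 2))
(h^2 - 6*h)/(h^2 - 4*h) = (h - 6)/(h - 4)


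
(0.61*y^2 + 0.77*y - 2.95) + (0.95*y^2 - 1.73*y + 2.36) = 1.56*y^2 - 0.96*y - 0.59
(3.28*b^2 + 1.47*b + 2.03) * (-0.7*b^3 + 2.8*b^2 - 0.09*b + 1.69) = -2.296*b^5 + 8.155*b^4 + 2.3998*b^3 + 11.0949*b^2 + 2.3016*b + 3.4307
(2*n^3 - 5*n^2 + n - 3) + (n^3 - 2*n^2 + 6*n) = 3*n^3 - 7*n^2 + 7*n - 3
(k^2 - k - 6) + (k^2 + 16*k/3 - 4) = 2*k^2 + 13*k/3 - 10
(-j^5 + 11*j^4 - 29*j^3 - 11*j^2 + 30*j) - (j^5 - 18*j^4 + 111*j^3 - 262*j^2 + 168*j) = -2*j^5 + 29*j^4 - 140*j^3 + 251*j^2 - 138*j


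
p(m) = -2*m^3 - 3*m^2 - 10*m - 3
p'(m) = -6*m^2 - 6*m - 10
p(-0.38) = 0.48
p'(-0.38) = -8.59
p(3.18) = -129.45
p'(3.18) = -89.75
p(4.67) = -318.82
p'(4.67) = -168.87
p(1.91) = -46.98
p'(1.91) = -43.35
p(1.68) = -37.75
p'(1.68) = -37.01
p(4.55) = -299.00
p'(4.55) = -161.52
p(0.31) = -6.45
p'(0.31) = -12.44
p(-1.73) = 15.68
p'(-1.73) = -17.58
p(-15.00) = 6222.00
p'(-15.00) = -1270.00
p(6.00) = -603.00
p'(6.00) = -262.00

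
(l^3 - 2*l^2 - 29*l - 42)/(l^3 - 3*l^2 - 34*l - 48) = (l - 7)/(l - 8)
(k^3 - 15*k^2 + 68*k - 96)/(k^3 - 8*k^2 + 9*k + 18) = (k^2 - 12*k + 32)/(k^2 - 5*k - 6)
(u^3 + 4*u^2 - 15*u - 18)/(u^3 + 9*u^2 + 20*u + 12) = (u - 3)/(u + 2)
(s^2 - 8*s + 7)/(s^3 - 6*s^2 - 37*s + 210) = (s - 1)/(s^2 + s - 30)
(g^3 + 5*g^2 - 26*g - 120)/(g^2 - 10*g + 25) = (g^2 + 10*g + 24)/(g - 5)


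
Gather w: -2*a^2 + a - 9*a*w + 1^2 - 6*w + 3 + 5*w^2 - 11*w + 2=-2*a^2 + a + 5*w^2 + w*(-9*a - 17) + 6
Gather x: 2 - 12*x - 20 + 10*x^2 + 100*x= 10*x^2 + 88*x - 18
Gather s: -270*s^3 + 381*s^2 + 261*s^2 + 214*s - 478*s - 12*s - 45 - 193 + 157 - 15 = -270*s^3 + 642*s^2 - 276*s - 96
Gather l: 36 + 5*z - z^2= -z^2 + 5*z + 36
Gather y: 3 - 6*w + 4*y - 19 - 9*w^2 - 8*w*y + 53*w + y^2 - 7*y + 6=-9*w^2 + 47*w + y^2 + y*(-8*w - 3) - 10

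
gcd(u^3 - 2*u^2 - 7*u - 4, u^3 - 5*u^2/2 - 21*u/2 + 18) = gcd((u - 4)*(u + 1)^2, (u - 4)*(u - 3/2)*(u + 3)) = u - 4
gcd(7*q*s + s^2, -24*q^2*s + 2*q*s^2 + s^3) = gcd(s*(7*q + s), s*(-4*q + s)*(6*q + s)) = s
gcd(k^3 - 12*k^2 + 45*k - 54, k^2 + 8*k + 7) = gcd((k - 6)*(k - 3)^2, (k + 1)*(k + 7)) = 1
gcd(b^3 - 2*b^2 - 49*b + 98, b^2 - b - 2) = b - 2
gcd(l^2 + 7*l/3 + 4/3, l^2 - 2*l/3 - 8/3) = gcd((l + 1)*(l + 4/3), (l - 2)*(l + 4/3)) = l + 4/3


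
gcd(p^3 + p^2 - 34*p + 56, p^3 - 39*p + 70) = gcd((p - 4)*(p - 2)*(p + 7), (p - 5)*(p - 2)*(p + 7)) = p^2 + 5*p - 14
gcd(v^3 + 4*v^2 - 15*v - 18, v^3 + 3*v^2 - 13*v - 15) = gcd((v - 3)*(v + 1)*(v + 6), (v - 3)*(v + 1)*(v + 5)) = v^2 - 2*v - 3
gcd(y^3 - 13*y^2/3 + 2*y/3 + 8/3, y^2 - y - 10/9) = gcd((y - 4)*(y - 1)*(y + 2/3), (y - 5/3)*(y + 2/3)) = y + 2/3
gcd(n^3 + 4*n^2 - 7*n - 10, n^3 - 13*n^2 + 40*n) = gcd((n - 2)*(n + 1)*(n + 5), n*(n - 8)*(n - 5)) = 1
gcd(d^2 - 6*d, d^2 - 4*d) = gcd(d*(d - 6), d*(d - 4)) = d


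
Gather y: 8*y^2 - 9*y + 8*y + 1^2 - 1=8*y^2 - y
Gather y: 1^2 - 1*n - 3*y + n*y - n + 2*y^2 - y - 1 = -2*n + 2*y^2 + y*(n - 4)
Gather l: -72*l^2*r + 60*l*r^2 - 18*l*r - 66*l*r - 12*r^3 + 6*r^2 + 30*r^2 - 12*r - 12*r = -72*l^2*r + l*(60*r^2 - 84*r) - 12*r^3 + 36*r^2 - 24*r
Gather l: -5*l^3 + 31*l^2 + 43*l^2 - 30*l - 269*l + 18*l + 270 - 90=-5*l^3 + 74*l^2 - 281*l + 180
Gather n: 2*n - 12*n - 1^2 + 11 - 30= -10*n - 20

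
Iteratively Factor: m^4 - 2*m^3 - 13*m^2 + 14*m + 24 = (m - 2)*(m^3 - 13*m - 12) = (m - 2)*(m + 1)*(m^2 - m - 12) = (m - 4)*(m - 2)*(m + 1)*(m + 3)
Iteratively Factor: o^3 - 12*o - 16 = (o + 2)*(o^2 - 2*o - 8) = (o + 2)^2*(o - 4)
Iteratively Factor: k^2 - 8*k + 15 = (k - 5)*(k - 3)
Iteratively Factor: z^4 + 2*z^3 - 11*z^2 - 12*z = (z + 1)*(z^3 + z^2 - 12*z) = (z + 1)*(z + 4)*(z^2 - 3*z) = (z - 3)*(z + 1)*(z + 4)*(z)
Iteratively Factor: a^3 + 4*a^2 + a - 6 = (a - 1)*(a^2 + 5*a + 6) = (a - 1)*(a + 2)*(a + 3)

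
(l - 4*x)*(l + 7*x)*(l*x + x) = l^3*x + 3*l^2*x^2 + l^2*x - 28*l*x^3 + 3*l*x^2 - 28*x^3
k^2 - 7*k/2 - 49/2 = (k - 7)*(k + 7/2)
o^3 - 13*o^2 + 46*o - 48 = (o - 8)*(o - 3)*(o - 2)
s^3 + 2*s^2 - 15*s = s*(s - 3)*(s + 5)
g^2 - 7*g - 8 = (g - 8)*(g + 1)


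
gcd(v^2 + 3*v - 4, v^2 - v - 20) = v + 4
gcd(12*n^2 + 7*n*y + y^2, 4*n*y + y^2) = 4*n + y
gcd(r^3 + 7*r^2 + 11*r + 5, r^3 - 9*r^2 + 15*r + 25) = r + 1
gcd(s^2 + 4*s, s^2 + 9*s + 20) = s + 4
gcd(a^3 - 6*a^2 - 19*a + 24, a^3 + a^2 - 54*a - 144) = a^2 - 5*a - 24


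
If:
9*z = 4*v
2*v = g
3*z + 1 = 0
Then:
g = -3/2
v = -3/4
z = -1/3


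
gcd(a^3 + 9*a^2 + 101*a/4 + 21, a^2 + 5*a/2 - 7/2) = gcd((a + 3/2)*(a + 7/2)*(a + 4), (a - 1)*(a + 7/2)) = a + 7/2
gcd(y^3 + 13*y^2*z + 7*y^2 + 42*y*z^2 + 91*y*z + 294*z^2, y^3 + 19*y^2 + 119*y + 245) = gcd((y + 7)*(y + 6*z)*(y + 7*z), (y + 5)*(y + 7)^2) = y + 7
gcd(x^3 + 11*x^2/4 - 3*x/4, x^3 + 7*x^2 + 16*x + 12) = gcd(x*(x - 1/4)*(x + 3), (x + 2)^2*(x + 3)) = x + 3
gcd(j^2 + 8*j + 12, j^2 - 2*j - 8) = j + 2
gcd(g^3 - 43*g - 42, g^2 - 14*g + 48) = 1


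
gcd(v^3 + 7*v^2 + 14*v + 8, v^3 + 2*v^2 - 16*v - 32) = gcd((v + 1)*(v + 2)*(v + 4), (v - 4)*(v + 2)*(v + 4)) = v^2 + 6*v + 8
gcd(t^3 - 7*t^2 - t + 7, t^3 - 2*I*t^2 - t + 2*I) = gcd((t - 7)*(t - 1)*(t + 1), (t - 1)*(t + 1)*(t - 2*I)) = t^2 - 1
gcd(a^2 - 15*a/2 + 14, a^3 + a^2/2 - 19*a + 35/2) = a - 7/2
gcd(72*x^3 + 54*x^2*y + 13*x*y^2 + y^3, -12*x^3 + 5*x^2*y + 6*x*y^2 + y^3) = 12*x^2 + 7*x*y + y^2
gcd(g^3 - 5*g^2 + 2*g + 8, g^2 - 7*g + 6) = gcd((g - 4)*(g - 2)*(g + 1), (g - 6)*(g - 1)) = 1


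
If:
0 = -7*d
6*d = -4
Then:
No Solution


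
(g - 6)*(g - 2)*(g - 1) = g^3 - 9*g^2 + 20*g - 12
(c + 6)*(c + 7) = c^2 + 13*c + 42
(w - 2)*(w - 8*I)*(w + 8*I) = w^3 - 2*w^2 + 64*w - 128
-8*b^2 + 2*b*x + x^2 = (-2*b + x)*(4*b + x)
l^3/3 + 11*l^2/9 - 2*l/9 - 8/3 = (l/3 + 1)*(l - 4/3)*(l + 2)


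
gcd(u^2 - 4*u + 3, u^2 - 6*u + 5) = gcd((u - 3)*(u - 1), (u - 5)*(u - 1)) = u - 1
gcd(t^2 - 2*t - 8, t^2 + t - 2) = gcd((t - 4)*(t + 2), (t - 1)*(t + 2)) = t + 2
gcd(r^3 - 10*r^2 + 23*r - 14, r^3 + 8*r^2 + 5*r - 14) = r - 1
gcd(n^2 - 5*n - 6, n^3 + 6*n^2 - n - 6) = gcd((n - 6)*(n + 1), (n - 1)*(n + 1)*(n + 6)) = n + 1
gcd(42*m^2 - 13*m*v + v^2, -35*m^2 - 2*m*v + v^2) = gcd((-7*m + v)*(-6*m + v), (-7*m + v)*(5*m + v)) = -7*m + v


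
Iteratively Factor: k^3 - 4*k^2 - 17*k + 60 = (k + 4)*(k^2 - 8*k + 15) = (k - 5)*(k + 4)*(k - 3)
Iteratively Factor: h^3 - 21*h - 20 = (h - 5)*(h^2 + 5*h + 4) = (h - 5)*(h + 4)*(h + 1)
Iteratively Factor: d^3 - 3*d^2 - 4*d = (d + 1)*(d^2 - 4*d) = (d - 4)*(d + 1)*(d)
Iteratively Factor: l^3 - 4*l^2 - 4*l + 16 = (l - 2)*(l^2 - 2*l - 8) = (l - 4)*(l - 2)*(l + 2)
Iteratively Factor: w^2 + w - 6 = (w - 2)*(w + 3)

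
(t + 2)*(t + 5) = t^2 + 7*t + 10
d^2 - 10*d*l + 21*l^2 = (d - 7*l)*(d - 3*l)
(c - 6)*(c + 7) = c^2 + c - 42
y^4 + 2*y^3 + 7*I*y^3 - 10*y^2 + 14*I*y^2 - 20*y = y*(y + 2)*(y + 2*I)*(y + 5*I)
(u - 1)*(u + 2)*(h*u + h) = h*u^3 + 2*h*u^2 - h*u - 2*h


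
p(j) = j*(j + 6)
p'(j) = 2*j + 6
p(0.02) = 0.12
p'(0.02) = 6.04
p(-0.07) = -0.42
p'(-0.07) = 5.86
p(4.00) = 40.00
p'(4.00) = 14.00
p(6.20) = 75.64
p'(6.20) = 18.40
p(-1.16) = -5.61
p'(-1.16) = 3.68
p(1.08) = 7.65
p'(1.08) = 8.16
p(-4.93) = -5.28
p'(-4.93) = -3.86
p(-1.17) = -5.65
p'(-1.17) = 3.66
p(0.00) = 0.00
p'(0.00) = 6.00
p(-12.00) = 72.00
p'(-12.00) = -18.00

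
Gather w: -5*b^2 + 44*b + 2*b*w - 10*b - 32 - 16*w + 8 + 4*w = -5*b^2 + 34*b + w*(2*b - 12) - 24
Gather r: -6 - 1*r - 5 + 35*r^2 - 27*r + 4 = 35*r^2 - 28*r - 7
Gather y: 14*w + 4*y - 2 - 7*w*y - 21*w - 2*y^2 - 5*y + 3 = -7*w - 2*y^2 + y*(-7*w - 1) + 1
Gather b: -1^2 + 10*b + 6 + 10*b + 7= 20*b + 12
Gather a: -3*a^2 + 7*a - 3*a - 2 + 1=-3*a^2 + 4*a - 1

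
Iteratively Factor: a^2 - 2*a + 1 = (a - 1)*(a - 1)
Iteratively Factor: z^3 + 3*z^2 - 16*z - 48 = (z - 4)*(z^2 + 7*z + 12) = (z - 4)*(z + 4)*(z + 3)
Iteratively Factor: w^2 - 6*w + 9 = (w - 3)*(w - 3)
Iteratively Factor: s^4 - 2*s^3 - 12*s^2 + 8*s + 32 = (s + 2)*(s^3 - 4*s^2 - 4*s + 16) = (s + 2)^2*(s^2 - 6*s + 8) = (s - 2)*(s + 2)^2*(s - 4)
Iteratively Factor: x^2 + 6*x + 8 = (x + 2)*(x + 4)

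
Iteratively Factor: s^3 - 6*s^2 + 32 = (s + 2)*(s^2 - 8*s + 16) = (s - 4)*(s + 2)*(s - 4)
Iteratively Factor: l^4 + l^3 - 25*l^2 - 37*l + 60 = (l + 3)*(l^3 - 2*l^2 - 19*l + 20) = (l + 3)*(l + 4)*(l^2 - 6*l + 5) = (l - 1)*(l + 3)*(l + 4)*(l - 5)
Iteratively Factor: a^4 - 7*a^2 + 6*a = (a + 3)*(a^3 - 3*a^2 + 2*a) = (a - 1)*(a + 3)*(a^2 - 2*a) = a*(a - 1)*(a + 3)*(a - 2)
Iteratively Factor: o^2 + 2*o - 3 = (o + 3)*(o - 1)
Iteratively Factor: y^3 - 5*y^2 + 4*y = (y)*(y^2 - 5*y + 4) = y*(y - 1)*(y - 4)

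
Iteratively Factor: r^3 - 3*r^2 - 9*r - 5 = (r - 5)*(r^2 + 2*r + 1) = (r - 5)*(r + 1)*(r + 1)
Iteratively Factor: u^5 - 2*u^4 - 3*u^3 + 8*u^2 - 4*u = (u - 1)*(u^4 - u^3 - 4*u^2 + 4*u) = (u - 1)*(u + 2)*(u^3 - 3*u^2 + 2*u) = (u - 2)*(u - 1)*(u + 2)*(u^2 - u) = u*(u - 2)*(u - 1)*(u + 2)*(u - 1)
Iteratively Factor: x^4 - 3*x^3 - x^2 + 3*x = (x - 3)*(x^3 - x) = (x - 3)*(x - 1)*(x^2 + x) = (x - 3)*(x - 1)*(x + 1)*(x)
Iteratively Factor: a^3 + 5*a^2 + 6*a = (a + 2)*(a^2 + 3*a) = a*(a + 2)*(a + 3)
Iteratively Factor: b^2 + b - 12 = (b - 3)*(b + 4)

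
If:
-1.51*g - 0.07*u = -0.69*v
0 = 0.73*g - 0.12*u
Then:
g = 0.356435643564356*v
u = 2.16831683168317*v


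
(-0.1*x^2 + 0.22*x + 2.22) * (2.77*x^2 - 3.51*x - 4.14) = -0.277*x^4 + 0.9604*x^3 + 5.7912*x^2 - 8.703*x - 9.1908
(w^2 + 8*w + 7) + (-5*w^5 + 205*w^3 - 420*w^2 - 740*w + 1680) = -5*w^5 + 205*w^3 - 419*w^2 - 732*w + 1687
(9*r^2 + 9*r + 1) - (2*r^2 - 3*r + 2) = 7*r^2 + 12*r - 1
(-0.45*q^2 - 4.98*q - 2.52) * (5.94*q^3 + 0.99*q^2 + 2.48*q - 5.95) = -2.673*q^5 - 30.0267*q^4 - 21.015*q^3 - 12.1677*q^2 + 23.3814*q + 14.994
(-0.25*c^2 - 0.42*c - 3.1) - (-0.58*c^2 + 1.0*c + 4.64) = 0.33*c^2 - 1.42*c - 7.74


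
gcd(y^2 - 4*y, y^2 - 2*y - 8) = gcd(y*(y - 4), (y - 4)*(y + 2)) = y - 4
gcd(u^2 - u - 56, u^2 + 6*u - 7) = u + 7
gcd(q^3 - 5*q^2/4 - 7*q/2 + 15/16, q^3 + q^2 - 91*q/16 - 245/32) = q - 5/2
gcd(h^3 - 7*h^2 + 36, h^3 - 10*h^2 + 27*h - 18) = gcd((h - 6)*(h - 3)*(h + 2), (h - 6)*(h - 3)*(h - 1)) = h^2 - 9*h + 18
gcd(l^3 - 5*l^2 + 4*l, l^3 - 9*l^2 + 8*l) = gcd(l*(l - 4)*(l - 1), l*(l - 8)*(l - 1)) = l^2 - l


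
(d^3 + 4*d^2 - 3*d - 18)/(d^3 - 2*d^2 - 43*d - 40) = (-d^3 - 4*d^2 + 3*d + 18)/(-d^3 + 2*d^2 + 43*d + 40)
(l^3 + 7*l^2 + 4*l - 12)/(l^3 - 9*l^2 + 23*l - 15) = (l^2 + 8*l + 12)/(l^2 - 8*l + 15)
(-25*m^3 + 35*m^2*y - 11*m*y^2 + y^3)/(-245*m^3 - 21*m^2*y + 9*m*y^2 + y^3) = (5*m^2 - 6*m*y + y^2)/(49*m^2 + 14*m*y + y^2)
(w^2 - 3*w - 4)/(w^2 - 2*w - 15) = (-w^2 + 3*w + 4)/(-w^2 + 2*w + 15)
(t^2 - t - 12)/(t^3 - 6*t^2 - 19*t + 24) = (t - 4)/(t^2 - 9*t + 8)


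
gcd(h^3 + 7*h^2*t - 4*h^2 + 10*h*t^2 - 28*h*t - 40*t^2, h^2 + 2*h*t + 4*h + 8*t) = h + 2*t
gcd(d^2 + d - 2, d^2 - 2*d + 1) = d - 1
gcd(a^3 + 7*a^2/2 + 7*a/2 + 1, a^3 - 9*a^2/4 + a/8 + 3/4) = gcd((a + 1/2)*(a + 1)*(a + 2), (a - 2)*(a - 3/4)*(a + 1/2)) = a + 1/2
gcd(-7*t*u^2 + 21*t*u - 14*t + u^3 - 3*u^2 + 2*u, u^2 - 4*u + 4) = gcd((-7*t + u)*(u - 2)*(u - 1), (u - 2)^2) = u - 2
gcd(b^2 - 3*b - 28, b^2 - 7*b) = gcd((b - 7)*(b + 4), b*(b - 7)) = b - 7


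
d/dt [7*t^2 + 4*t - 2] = 14*t + 4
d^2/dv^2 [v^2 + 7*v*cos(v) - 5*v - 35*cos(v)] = -7*v*cos(v) - 14*sin(v) + 35*cos(v) + 2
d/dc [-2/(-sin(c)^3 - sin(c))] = -2*(3 + sin(c)^(-2))*cos(c)/(sin(c)^2 + 1)^2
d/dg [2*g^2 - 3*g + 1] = 4*g - 3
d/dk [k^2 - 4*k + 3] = 2*k - 4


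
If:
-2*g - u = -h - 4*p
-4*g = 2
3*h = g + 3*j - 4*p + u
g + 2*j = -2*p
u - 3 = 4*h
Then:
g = -1/2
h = -1/17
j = -7/34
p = 31/68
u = 47/17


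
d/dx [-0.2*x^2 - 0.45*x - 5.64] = -0.4*x - 0.45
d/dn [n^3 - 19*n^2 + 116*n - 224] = 3*n^2 - 38*n + 116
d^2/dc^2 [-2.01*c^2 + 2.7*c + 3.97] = -4.02000000000000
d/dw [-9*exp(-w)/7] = 9*exp(-w)/7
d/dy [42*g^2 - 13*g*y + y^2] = -13*g + 2*y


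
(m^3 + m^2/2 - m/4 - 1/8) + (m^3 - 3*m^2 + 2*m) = 2*m^3 - 5*m^2/2 + 7*m/4 - 1/8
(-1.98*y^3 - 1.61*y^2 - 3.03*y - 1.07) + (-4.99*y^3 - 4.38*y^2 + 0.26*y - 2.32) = -6.97*y^3 - 5.99*y^2 - 2.77*y - 3.39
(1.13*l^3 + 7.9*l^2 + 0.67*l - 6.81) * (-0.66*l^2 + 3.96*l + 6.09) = -0.7458*l^5 - 0.739200000000001*l^4 + 37.7235*l^3 + 55.2588*l^2 - 22.8873*l - 41.4729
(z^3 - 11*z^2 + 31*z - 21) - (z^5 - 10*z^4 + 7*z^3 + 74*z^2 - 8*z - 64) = -z^5 + 10*z^4 - 6*z^3 - 85*z^2 + 39*z + 43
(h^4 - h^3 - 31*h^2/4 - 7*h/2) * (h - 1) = h^5 - 2*h^4 - 27*h^3/4 + 17*h^2/4 + 7*h/2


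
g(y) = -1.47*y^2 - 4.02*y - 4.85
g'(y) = -2.94*y - 4.02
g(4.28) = -48.98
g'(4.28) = -16.60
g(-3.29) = -7.54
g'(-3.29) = 5.65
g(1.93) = -18.08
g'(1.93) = -9.69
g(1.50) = -14.19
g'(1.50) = -8.43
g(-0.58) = -3.01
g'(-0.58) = -2.31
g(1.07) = -10.83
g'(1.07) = -7.17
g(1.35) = -12.96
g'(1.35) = -7.99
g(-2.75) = -4.91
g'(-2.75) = 4.06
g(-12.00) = -168.29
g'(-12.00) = 31.26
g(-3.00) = -6.02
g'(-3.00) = 4.80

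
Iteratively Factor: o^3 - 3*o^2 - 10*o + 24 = (o - 2)*(o^2 - o - 12) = (o - 2)*(o + 3)*(o - 4)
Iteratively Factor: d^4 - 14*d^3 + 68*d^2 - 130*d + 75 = (d - 3)*(d^3 - 11*d^2 + 35*d - 25) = (d - 5)*(d - 3)*(d^2 - 6*d + 5) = (d - 5)^2*(d - 3)*(d - 1)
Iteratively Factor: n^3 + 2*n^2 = (n)*(n^2 + 2*n) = n^2*(n + 2)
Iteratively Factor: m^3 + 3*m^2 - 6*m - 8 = (m - 2)*(m^2 + 5*m + 4) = (m - 2)*(m + 4)*(m + 1)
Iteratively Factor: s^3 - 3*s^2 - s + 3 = (s - 3)*(s^2 - 1) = (s - 3)*(s + 1)*(s - 1)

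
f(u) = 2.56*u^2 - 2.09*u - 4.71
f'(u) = 5.12*u - 2.09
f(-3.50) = 33.96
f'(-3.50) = -20.01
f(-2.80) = 21.21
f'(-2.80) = -16.43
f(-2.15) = 11.62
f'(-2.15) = -13.10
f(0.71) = -4.90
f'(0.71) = 1.55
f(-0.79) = -1.46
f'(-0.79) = -6.13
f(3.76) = 23.62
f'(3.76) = 17.16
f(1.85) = 0.19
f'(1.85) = 7.38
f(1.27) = -3.24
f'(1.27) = 4.41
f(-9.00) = 221.46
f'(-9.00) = -48.17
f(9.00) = 183.84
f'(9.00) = 43.99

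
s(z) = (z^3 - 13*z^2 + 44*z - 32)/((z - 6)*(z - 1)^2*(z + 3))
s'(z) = (3*z^2 - 26*z + 44)/((z - 6)*(z - 1)^2*(z + 3)) - (z^3 - 13*z^2 + 44*z - 32)/((z - 6)*(z - 1)^2*(z + 3)^2) - 2*(z^3 - 13*z^2 + 44*z - 32)/((z - 6)*(z - 1)^3*(z + 3)) - (z^3 - 13*z^2 + 44*z - 32)/((z - 6)^2*(z - 1)^2*(z + 3)) = (-z^4 + 24*z^3 - 159*z^2 + 292*z + 264)/(z^6 - 8*z^5 - 14*z^4 + 156*z^3 + 81*z^2 - 540*z + 324)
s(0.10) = 1.87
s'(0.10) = 1.08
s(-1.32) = 1.74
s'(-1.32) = -0.56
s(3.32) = -0.08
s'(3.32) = 0.15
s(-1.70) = 2.05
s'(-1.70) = -1.12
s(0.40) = 2.39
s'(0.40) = 2.73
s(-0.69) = 1.56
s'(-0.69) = -0.03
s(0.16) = 1.94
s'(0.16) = 1.28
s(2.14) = -0.48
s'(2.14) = 0.73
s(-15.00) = -0.11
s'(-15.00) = -0.01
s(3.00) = -0.14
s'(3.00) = 0.21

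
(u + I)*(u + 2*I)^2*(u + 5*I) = u^4 + 10*I*u^3 - 33*u^2 - 44*I*u + 20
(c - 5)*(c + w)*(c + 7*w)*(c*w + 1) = c^4*w + 8*c^3*w^2 - 5*c^3*w + c^3 + 7*c^2*w^3 - 40*c^2*w^2 + 8*c^2*w - 5*c^2 - 35*c*w^3 + 7*c*w^2 - 40*c*w - 35*w^2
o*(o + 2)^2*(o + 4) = o^4 + 8*o^3 + 20*o^2 + 16*o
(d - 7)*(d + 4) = d^2 - 3*d - 28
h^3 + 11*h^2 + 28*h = h*(h + 4)*(h + 7)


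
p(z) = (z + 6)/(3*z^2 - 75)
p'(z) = -6*z*(z + 6)/(3*z^2 - 75)^2 + 1/(3*z^2 - 75)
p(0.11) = -0.08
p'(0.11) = -0.01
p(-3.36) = -0.06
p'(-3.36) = 0.01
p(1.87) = -0.12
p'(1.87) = -0.04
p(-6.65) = -0.01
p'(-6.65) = 0.01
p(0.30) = -0.08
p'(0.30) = -0.02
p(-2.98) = -0.06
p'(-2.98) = 0.00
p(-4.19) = -0.08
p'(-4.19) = 0.05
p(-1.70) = -0.06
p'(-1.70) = -0.01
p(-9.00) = -0.02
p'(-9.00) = 0.00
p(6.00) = 0.36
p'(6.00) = -0.37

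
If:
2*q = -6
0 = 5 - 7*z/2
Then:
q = -3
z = 10/7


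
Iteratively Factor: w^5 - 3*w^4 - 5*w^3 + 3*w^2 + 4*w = (w + 1)*(w^4 - 4*w^3 - w^2 + 4*w) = (w + 1)^2*(w^3 - 5*w^2 + 4*w) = (w - 1)*(w + 1)^2*(w^2 - 4*w) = (w - 4)*(w - 1)*(w + 1)^2*(w)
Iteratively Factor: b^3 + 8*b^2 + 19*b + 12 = (b + 3)*(b^2 + 5*b + 4) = (b + 3)*(b + 4)*(b + 1)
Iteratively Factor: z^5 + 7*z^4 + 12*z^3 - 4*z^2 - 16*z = (z + 2)*(z^4 + 5*z^3 + 2*z^2 - 8*z) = (z - 1)*(z + 2)*(z^3 + 6*z^2 + 8*z) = z*(z - 1)*(z + 2)*(z^2 + 6*z + 8) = z*(z - 1)*(z + 2)^2*(z + 4)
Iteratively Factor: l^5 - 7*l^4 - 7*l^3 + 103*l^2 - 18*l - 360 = (l - 4)*(l^4 - 3*l^3 - 19*l^2 + 27*l + 90) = (l - 4)*(l + 3)*(l^3 - 6*l^2 - l + 30) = (l - 5)*(l - 4)*(l + 3)*(l^2 - l - 6) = (l - 5)*(l - 4)*(l - 3)*(l + 3)*(l + 2)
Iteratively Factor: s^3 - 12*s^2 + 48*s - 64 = (s - 4)*(s^2 - 8*s + 16) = (s - 4)^2*(s - 4)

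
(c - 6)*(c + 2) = c^2 - 4*c - 12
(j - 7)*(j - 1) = j^2 - 8*j + 7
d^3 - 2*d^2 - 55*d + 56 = (d - 8)*(d - 1)*(d + 7)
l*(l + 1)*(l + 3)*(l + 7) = l^4 + 11*l^3 + 31*l^2 + 21*l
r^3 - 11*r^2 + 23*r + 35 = (r - 7)*(r - 5)*(r + 1)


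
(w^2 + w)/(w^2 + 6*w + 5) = w/(w + 5)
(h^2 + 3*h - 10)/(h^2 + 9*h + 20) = (h - 2)/(h + 4)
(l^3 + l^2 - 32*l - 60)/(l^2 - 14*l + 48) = (l^2 + 7*l + 10)/(l - 8)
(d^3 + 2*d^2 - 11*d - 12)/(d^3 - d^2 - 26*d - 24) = (d - 3)/(d - 6)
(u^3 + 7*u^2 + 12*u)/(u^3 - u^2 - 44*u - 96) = u/(u - 8)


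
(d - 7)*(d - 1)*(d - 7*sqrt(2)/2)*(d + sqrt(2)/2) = d^4 - 8*d^3 - 3*sqrt(2)*d^3 + 7*d^2/2 + 24*sqrt(2)*d^2 - 21*sqrt(2)*d + 28*d - 49/2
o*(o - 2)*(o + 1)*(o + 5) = o^4 + 4*o^3 - 7*o^2 - 10*o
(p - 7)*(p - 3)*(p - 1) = p^3 - 11*p^2 + 31*p - 21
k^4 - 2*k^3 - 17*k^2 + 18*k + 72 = (k - 4)*(k - 3)*(k + 2)*(k + 3)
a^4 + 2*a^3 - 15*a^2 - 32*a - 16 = (a - 4)*(a + 1)^2*(a + 4)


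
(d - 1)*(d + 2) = d^2 + d - 2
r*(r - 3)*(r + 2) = r^3 - r^2 - 6*r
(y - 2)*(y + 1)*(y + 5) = y^3 + 4*y^2 - 7*y - 10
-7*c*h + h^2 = h*(-7*c + h)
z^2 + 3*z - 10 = (z - 2)*(z + 5)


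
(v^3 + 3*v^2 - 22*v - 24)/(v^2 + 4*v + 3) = (v^2 + 2*v - 24)/(v + 3)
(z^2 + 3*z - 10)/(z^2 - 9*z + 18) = (z^2 + 3*z - 10)/(z^2 - 9*z + 18)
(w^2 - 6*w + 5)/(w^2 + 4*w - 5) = (w - 5)/(w + 5)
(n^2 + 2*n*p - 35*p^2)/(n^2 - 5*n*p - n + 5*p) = (n + 7*p)/(n - 1)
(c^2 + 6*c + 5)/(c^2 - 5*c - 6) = (c + 5)/(c - 6)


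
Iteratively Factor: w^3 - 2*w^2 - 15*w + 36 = (w - 3)*(w^2 + w - 12) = (w - 3)*(w + 4)*(w - 3)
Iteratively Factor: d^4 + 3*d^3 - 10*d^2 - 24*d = (d + 4)*(d^3 - d^2 - 6*d) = (d + 2)*(d + 4)*(d^2 - 3*d) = (d - 3)*(d + 2)*(d + 4)*(d)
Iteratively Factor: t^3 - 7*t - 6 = (t + 2)*(t^2 - 2*t - 3) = (t + 1)*(t + 2)*(t - 3)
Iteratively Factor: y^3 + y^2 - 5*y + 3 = (y - 1)*(y^2 + 2*y - 3) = (y - 1)^2*(y + 3)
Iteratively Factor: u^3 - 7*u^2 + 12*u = (u - 4)*(u^2 - 3*u) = (u - 4)*(u - 3)*(u)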